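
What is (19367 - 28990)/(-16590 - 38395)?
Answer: 9623/54985 ≈ 0.17501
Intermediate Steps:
(19367 - 28990)/(-16590 - 38395) = -9623/(-54985) = -9623*(-1/54985) = 9623/54985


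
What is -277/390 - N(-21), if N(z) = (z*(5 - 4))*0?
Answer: -277/390 ≈ -0.71026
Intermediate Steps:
N(z) = 0 (N(z) = (z*1)*0 = z*0 = 0)
-277/390 - N(-21) = -277/390 - 1*0 = -277*1/390 + 0 = -277/390 + 0 = -277/390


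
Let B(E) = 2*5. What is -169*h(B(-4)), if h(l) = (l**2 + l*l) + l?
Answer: -35490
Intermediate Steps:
B(E) = 10
h(l) = l + 2*l**2 (h(l) = (l**2 + l**2) + l = 2*l**2 + l = l + 2*l**2)
-169*h(B(-4)) = -1690*(1 + 2*10) = -1690*(1 + 20) = -1690*21 = -169*210 = -35490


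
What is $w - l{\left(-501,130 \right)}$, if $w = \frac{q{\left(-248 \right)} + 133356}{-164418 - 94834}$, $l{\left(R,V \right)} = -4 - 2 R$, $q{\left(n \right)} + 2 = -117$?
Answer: $- \frac{258866733}{259252} \approx -998.51$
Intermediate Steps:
$q{\left(n \right)} = -119$ ($q{\left(n \right)} = -2 - 117 = -119$)
$w = - \frac{133237}{259252}$ ($w = \frac{-119 + 133356}{-164418 - 94834} = \frac{133237}{-259252} = 133237 \left(- \frac{1}{259252}\right) = - \frac{133237}{259252} \approx -0.51393$)
$w - l{\left(-501,130 \right)} = - \frac{133237}{259252} - \left(-4 - -1002\right) = - \frac{133237}{259252} - \left(-4 + 1002\right) = - \frac{133237}{259252} - 998 = - \frac{258866733}{259252}$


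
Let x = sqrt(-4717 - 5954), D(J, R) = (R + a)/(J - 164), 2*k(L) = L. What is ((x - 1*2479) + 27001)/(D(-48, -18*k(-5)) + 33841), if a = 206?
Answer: 1732888/2391347 + 212*I*sqrt(10671)/7174041 ≈ 0.72465 + 0.0030526*I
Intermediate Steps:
k(L) = L/2
D(J, R) = (206 + R)/(-164 + J) (D(J, R) = (R + 206)/(J - 164) = (206 + R)/(-164 + J))
x = I*sqrt(10671) (x = sqrt(-10671) = I*sqrt(10671) ≈ 103.3*I)
((x - 1*2479) + 27001)/(D(-48, -18*k(-5)) + 33841) = ((I*sqrt(10671) - 1*2479) + 27001)/((206 - 9*(-5))/(-164 - 48) + 33841) = ((I*sqrt(10671) - 2479) + 27001)/((206 - 18*(-5/2))/(-212) + 33841) = ((-2479 + I*sqrt(10671)) + 27001)/(-(206 + 45)/212 + 33841) = (24522 + I*sqrt(10671))/(-1/212*251 + 33841) = (24522 + I*sqrt(10671))/(-251/212 + 33841) = (24522 + I*sqrt(10671))/(7174041/212) = (24522 + I*sqrt(10671))*(212/7174041) = 1732888/2391347 + 212*I*sqrt(10671)/7174041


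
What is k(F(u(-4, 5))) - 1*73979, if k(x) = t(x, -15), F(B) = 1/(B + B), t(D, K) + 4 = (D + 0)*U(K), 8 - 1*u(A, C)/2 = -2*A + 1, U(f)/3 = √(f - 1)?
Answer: -73983 - 3*I ≈ -73983.0 - 3.0*I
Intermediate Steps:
U(f) = 3*√(-1 + f) (U(f) = 3*√(f - 1) = 3*√(-1 + f))
u(A, C) = 14 + 4*A (u(A, C) = 16 - 2*(-2*A + 1) = 16 - 2*(1 - 2*A) = 16 + (-2 + 4*A) = 14 + 4*A)
t(D, K) = -4 + 3*D*√(-1 + K) (t(D, K) = -4 + (D + 0)*(3*√(-1 + K)) = -4 + D*(3*√(-1 + K)) = -4 + 3*D*√(-1 + K))
F(B) = 1/(2*B)
k(x) = -4 + 12*I*x (k(x) = -4 + 3*x*√(-1 - 15) = -4 + 3*x*√(-16) = -4 + 3*x*(4*I) = -4 + 12*I*x)
k(F(u(-4, 5))) - 1*73979 = (-4 + 12*I*(1/(2*(14 + 4*(-4))))) - 1*73979 = (-4 + 12*I*(1/(2*(14 - 16)))) - 73979 = (-4 + 12*I*((½)/(-2))) - 73979 = (-4 + 12*I*((½)*(-½))) - 73979 = (-4 + 12*I*(-¼)) - 73979 = (-4 - 3*I) - 73979 = -73983 - 3*I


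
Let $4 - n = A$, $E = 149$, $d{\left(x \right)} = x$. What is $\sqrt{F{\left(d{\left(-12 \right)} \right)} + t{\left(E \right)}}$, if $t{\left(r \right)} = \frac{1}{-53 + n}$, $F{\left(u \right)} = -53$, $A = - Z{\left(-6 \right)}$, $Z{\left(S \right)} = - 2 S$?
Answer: $\frac{3 i \sqrt{8066}}{37} \approx 7.282 i$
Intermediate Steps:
$A = -12$ ($A = - \left(-2\right) \left(-6\right) = \left(-1\right) 12 = -12$)
$n = 16$ ($n = 4 - -12 = 4 + 12 = 16$)
$t{\left(r \right)} = - \frac{1}{37}$ ($t{\left(r \right)} = \frac{1}{-53 + 16} = \frac{1}{-37} = - \frac{1}{37}$)
$\sqrt{F{\left(d{\left(-12 \right)} \right)} + t{\left(E \right)}} = \sqrt{-53 - \frac{1}{37}} = \sqrt{- \frac{1962}{37}} = \frac{3 i \sqrt{8066}}{37}$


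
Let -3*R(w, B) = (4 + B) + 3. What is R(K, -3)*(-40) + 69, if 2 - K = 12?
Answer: 367/3 ≈ 122.33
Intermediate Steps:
K = -10 (K = 2 - 1*12 = 2 - 12 = -10)
R(w, B) = -7/3 - B/3 (R(w, B) = -((4 + B) + 3)/3 = -(7 + B)/3 = -7/3 - B/3)
R(K, -3)*(-40) + 69 = (-7/3 - 1/3*(-3))*(-40) + 69 = (-7/3 + 1)*(-40) + 69 = -4/3*(-40) + 69 = 160/3 + 69 = 367/3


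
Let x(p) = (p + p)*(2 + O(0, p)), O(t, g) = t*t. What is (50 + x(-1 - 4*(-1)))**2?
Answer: 3844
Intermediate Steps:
O(t, g) = t**2
x(p) = 4*p (x(p) = (p + p)*(2 + 0**2) = (2*p)*(2 + 0) = (2*p)*2 = 4*p)
(50 + x(-1 - 4*(-1)))**2 = (50 + 4*(-1 - 4*(-1)))**2 = (50 + 4*(-1 + 4))**2 = (50 + 4*3)**2 = (50 + 12)**2 = 62**2 = 3844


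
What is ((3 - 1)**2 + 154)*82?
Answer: 12956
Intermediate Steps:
((3 - 1)**2 + 154)*82 = (2**2 + 154)*82 = (4 + 154)*82 = 158*82 = 12956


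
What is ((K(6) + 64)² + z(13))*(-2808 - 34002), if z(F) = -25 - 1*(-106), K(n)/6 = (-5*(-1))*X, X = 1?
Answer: -328234770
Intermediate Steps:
K(n) = 30 (K(n) = 6*(-5*(-1)*1) = 6*(5*1) = 6*5 = 30)
z(F) = 81 (z(F) = -25 + 106 = 81)
((K(6) + 64)² + z(13))*(-2808 - 34002) = ((30 + 64)² + 81)*(-2808 - 34002) = (94² + 81)*(-36810) = (8836 + 81)*(-36810) = 8917*(-36810) = -328234770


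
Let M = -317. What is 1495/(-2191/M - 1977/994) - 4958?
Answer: -1443901080/310229 ≈ -4654.3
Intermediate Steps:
1495/(-2191/M - 1977/994) - 4958 = 1495/(-2191/(-317) - 1977/994) - 4958 = 1495/(-2191*(-1/317) - 1977*1/994) - 4958 = 1495/(2191/317 - 1977/994) - 4958 = 1495/(1551145/315098) - 4958 = 1495*(315098/1551145) - 4958 = 94214302/310229 - 4958 = -1443901080/310229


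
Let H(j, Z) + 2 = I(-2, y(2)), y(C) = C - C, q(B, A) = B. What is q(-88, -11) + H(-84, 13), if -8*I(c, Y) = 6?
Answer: -363/4 ≈ -90.750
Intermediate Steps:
y(C) = 0
I(c, Y) = -¾ (I(c, Y) = -⅛*6 = -¾)
H(j, Z) = -11/4 (H(j, Z) = -2 - ¾ = -11/4)
q(-88, -11) + H(-84, 13) = -88 - 11/4 = -363/4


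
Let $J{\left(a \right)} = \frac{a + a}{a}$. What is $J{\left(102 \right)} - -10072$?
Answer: $10074$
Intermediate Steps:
$J{\left(a \right)} = 2$ ($J{\left(a \right)} = \frac{2 a}{a} = 2$)
$J{\left(102 \right)} - -10072 = 2 - -10072 = 2 + 10072 = 10074$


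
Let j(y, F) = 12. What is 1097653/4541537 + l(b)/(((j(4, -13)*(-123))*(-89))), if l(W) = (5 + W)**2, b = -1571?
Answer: 313379377774/16572068513 ≈ 18.910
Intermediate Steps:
1097653/4541537 + l(b)/(((j(4, -13)*(-123))*(-89))) = 1097653/4541537 + (5 - 1571)**2/(((12*(-123))*(-89))) = 1097653*(1/4541537) + (-1566)**2/((-1476*(-89))) = 1097653/4541537 + 2452356/131364 = 1097653/4541537 + 2452356*(1/131364) = 1097653/4541537 + 68121/3649 = 313379377774/16572068513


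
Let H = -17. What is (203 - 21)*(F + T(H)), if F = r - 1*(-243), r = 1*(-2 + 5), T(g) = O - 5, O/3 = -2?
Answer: 42770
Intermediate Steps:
O = -6 (O = 3*(-2) = -6)
T(g) = -11 (T(g) = -6 - 5 = -11)
r = 3 (r = 1*3 = 3)
F = 246 (F = 3 - 1*(-243) = 3 + 243 = 246)
(203 - 21)*(F + T(H)) = (203 - 21)*(246 - 11) = 182*235 = 42770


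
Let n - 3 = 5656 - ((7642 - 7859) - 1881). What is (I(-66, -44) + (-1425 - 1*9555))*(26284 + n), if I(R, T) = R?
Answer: -376016886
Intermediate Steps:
n = 7757 (n = 3 + (5656 - ((7642 - 7859) - 1881)) = 3 + (5656 - (-217 - 1881)) = 3 + (5656 - 1*(-2098)) = 3 + (5656 + 2098) = 3 + 7754 = 7757)
(I(-66, -44) + (-1425 - 1*9555))*(26284 + n) = (-66 + (-1425 - 1*9555))*(26284 + 7757) = (-66 + (-1425 - 9555))*34041 = (-66 - 10980)*34041 = -11046*34041 = -376016886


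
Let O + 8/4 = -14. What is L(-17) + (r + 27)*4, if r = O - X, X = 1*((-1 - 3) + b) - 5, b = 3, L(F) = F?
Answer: 51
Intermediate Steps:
O = -16 (O = -2 - 14 = -16)
X = -6 (X = 1*((-1 - 3) + 3) - 5 = 1*(-4 + 3) - 5 = 1*(-1) - 5 = -1 - 5 = -6)
r = -10 (r = -16 - 1*(-6) = -16 + 6 = -10)
L(-17) + (r + 27)*4 = -17 + (-10 + 27)*4 = -17 + 17*4 = -17 + 68 = 51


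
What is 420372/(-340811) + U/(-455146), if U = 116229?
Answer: -230942756031/155118763406 ≈ -1.4888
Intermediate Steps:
420372/(-340811) + U/(-455146) = 420372/(-340811) + 116229/(-455146) = 420372*(-1/340811) + 116229*(-1/455146) = -420372/340811 - 116229/455146 = -230942756031/155118763406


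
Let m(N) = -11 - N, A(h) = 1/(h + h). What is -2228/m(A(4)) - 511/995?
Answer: 17689401/88555 ≈ 199.76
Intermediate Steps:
A(h) = 1/(2*h)
-2228/m(A(4)) - 511/995 = -2228/(-11 - 1/(2*4)) - 511/995 = -2228/(-11 - 1/(2*4)) - 511*1/995 = -2228/(-11 - 1*⅛) - 511/995 = -2228/(-11 - ⅛) - 511/995 = -2228/(-89/8) - 511/995 = -2228*(-8/89) - 511/995 = 17824/89 - 511/995 = 17689401/88555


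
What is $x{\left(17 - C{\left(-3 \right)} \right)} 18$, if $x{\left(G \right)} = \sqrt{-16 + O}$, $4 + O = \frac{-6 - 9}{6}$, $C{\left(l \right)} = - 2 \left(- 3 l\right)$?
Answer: $27 i \sqrt{10} \approx 85.381 i$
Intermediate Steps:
$C{\left(l \right)} = 6 l$
$O = - \frac{13}{2}$ ($O = -4 + \frac{-6 - 9}{6} = -4 + \left(-6 - 9\right) \frac{1}{6} = -4 - \frac{5}{2} = - \frac{13}{2} \approx -6.5$)
$x{\left(G \right)} = \frac{3 i \sqrt{10}}{2}$ ($x{\left(G \right)} = \sqrt{-16 - \frac{13}{2}} = \sqrt{- \frac{45}{2}} = \frac{3 i \sqrt{10}}{2}$)
$x{\left(17 - C{\left(-3 \right)} \right)} 18 = \frac{3 i \sqrt{10}}{2} \cdot 18 = 27 i \sqrt{10}$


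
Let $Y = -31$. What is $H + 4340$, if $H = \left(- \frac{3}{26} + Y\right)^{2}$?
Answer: $\frac{3588321}{676} \approx 5308.2$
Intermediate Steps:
$H = \frac{654481}{676}$ ($H = \left(- \frac{3}{26} - 31\right)^{2} = \left(- \frac{809}{26}\right)^{2} = \frac{654481}{676} \approx 968.17$)
$H + 4340 = \frac{654481}{676} + 4340 = \frac{3588321}{676}$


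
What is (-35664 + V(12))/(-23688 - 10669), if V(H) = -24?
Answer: 35688/34357 ≈ 1.0387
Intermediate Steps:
(-35664 + V(12))/(-23688 - 10669) = (-35664 - 24)/(-23688 - 10669) = -35688/(-34357) = -35688*(-1/34357) = 35688/34357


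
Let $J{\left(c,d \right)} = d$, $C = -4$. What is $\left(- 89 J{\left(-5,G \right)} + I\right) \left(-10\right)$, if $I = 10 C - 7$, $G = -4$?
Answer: $-3090$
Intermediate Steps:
$I = -47$ ($I = 10 \left(-4\right) - 7 = -40 - 7 = -47$)
$\left(- 89 J{\left(-5,G \right)} + I\right) \left(-10\right) = \left(\left(-89\right) \left(-4\right) - 47\right) \left(-10\right) = \left(356 - 47\right) \left(-10\right) = 309 \left(-10\right) = -3090$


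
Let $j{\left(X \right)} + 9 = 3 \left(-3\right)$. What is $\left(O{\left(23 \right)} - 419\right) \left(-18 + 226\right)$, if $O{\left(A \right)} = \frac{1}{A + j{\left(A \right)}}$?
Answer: $- \frac{435552}{5} \approx -87110.0$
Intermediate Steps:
$j{\left(X \right)} = -18$ ($j{\left(X \right)} = -9 + 3 \left(-3\right) = -9 - 9 = -18$)
$O{\left(A \right)} = \frac{1}{-18 + A}$ ($O{\left(A \right)} = \frac{1}{A - 18} = \frac{1}{-18 + A}$)
$\left(O{\left(23 \right)} - 419\right) \left(-18 + 226\right) = \left(\frac{1}{-18 + 23} - 419\right) \left(-18 + 226\right) = \left(\frac{1}{5} - 419\right) 208 = \left(- \frac{2094}{5}\right) 208 = - \frac{435552}{5}$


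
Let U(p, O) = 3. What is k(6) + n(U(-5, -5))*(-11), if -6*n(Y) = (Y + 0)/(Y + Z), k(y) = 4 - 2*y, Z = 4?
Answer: -101/14 ≈ -7.2143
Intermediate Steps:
n(Y) = -Y/(6*(4 + Y)) (n(Y) = -(Y + 0)/(6*(Y + 4)) = -Y/(6*(4 + Y)))
k(6) + n(U(-5, -5))*(-11) = (4 - 2*6) - 1*3/(24 + 6*3)*(-11) = (4 - 12) - 1*3/(24 + 18)*(-11) = -8 - 1*3/42*(-11) = -8 - 1*3*1/42*(-11) = -8 - 1/14*(-11) = -8 + 11/14 = -101/14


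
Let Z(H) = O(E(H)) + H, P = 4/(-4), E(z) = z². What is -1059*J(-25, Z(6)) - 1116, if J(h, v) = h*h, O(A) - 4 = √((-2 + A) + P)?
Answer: -662991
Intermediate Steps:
P = -1 (P = 4*(-¼) = -1)
O(A) = 4 + √(-3 + A) (O(A) = 4 + √((-2 + A) - 1) = 4 + √(-3 + A))
Z(H) = 4 + H + √(-3 + H²) (Z(H) = (4 + √(-3 + H²)) + H = 4 + H + √(-3 + H²))
J(h, v) = h²
-1059*J(-25, Z(6)) - 1116 = -1059*(-25)² - 1116 = -1059*625 - 1116 = -661875 - 1116 = -662991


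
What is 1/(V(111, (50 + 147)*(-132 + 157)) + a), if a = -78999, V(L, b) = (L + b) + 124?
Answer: -1/73839 ≈ -1.3543e-5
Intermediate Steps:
V(L, b) = 124 + L + b
1/(V(111, (50 + 147)*(-132 + 157)) + a) = 1/((124 + 111 + (50 + 147)*(-132 + 157)) - 78999) = 1/((124 + 111 + 197*25) - 78999) = 1/((124 + 111 + 4925) - 78999) = 1/(5160 - 78999) = 1/(-73839) = -1/73839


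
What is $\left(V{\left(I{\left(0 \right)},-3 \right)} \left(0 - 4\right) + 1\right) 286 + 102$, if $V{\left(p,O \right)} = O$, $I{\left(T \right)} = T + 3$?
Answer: $3820$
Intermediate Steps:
$I{\left(T \right)} = 3 + T$
$\left(V{\left(I{\left(0 \right)},-3 \right)} \left(0 - 4\right) + 1\right) 286 + 102 = \left(- 3 \left(0 - 4\right) + 1\right) 286 + 102 = \left(\left(-3\right) \left(-4\right) + 1\right) 286 + 102 = \left(12 + 1\right) 286 + 102 = 13 \cdot 286 + 102 = 3718 + 102 = 3820$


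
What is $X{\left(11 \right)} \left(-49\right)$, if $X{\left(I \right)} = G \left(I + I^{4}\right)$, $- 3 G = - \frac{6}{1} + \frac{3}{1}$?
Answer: $-717948$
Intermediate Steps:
$G = 1$ ($G = - \frac{- \frac{6}{1} + \frac{3}{1}}{3} = - \frac{\left(-6\right) 1 + 3 \cdot 1}{3} = - \frac{-6 + 3}{3} = \left(- \frac{1}{3}\right) \left(-3\right) = 1$)
$X{\left(I \right)} = I + I^{4}$ ($X{\left(I \right)} = 1 \left(I + I^{4}\right) = I + I^{4}$)
$X{\left(11 \right)} \left(-49\right) = \left(11 + 11^{4}\right) \left(-49\right) = \left(11 + 14641\right) \left(-49\right) = 14652 \left(-49\right) = -717948$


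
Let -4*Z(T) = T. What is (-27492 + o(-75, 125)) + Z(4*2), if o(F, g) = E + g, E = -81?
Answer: -27450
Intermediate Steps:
o(F, g) = -81 + g
Z(T) = -T/4
(-27492 + o(-75, 125)) + Z(4*2) = (-27492 + (-81 + 125)) - 2 = (-27492 + 44) - ¼*8 = -27448 - 2 = -27450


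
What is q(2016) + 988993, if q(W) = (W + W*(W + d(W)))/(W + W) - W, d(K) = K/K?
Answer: 987986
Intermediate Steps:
d(K) = 1
q(W) = -W + (W + W*(1 + W))/(2*W) (q(W) = (W + W*(W + 1))/(W + W) - W = (W + W*(1 + W))/((2*W)) - W = (W + W*(1 + W))*(1/(2*W)) - W = (W + W*(1 + W))/(2*W) - W = -W + (W + W*(1 + W))/(2*W))
q(2016) + 988993 = (1 - ½*2016) + 988993 = (1 - 1008) + 988993 = -1007 + 988993 = 987986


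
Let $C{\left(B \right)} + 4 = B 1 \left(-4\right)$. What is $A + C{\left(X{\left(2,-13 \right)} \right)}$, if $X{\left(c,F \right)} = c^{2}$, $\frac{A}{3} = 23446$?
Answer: $70318$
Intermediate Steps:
$A = 70338$ ($A = 3 \cdot 23446 = 70338$)
$C{\left(B \right)} = -4 - 4 B$ ($C{\left(B \right)} = -4 + B 1 \left(-4\right) = -4 + B \left(-4\right) = -4 - 4 B$)
$A + C{\left(X{\left(2,-13 \right)} \right)} = 70338 - \left(4 + 4 \cdot 2^{2}\right) = 70338 - 20 = 70318$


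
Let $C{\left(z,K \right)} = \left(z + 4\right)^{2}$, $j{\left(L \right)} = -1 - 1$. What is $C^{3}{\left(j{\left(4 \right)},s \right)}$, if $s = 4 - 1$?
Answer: $64$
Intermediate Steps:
$s = 3$ ($s = 4 - 1 = 3$)
$j{\left(L \right)} = -2$ ($j{\left(L \right)} = -1 - 1 = -2$)
$C{\left(z,K \right)} = \left(4 + z\right)^{2}$
$C^{3}{\left(j{\left(4 \right)},s \right)} = \left(\left(4 - 2\right)^{2}\right)^{3} = \left(2^{2}\right)^{3} = 4^{3} = 64$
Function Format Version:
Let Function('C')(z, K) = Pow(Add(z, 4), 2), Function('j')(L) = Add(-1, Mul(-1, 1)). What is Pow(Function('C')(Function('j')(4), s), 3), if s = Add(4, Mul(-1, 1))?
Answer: 64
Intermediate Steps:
s = 3 (s = Add(4, -1) = 3)
Function('j')(L) = -2 (Function('j')(L) = Add(-1, -1) = -2)
Function('C')(z, K) = Pow(Add(4, z), 2)
Pow(Function('C')(Function('j')(4), s), 3) = Pow(Pow(Add(4, -2), 2), 3) = Pow(Pow(2, 2), 3) = Pow(4, 3) = 64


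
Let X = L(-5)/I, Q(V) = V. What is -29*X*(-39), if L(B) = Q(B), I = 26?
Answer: -435/2 ≈ -217.50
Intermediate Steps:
L(B) = B
X = -5/26 ≈ -0.19231
-29*X*(-39) = -29*(-5/26)*(-39) = (145/26)*(-39) = -435/2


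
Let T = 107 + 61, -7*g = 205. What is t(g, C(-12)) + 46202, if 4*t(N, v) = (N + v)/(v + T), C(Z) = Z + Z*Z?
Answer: 388097519/8400 ≈ 46202.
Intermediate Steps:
C(Z) = Z + Z²
g = -205/7 (g = -⅐*205 = -205/7 ≈ -29.286)
T = 168
t(N, v) = (N + v)/(4*(168 + v)) (t(N, v) = ((N + v)/(v + 168))/4 = ((N + v)/(168 + v))/4 = (N + v)/(4*(168 + v)))
t(g, C(-12)) + 46202 = (-205/7 - 12*(1 - 12))/(4*(168 - 12*(1 - 12))) + 46202 = (-205/7 - 12*(-11))/(4*(168 - 12*(-11))) + 46202 = (-205/7 + 132)/(4*(168 + 132)) + 46202 = (¼)*(719/7)/300 + 46202 = (¼)*(1/300)*(719/7) + 46202 = 719/8400 + 46202 = 388097519/8400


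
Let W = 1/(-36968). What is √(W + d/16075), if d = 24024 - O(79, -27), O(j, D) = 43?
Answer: √5268200640286998/59426060 ≈ 1.2214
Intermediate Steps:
W = -1/36968 ≈ -2.7050e-5
d = 23981 (d = 24024 - 1*43 = 24024 - 43 = 23981)
√(W + d/16075) = √(-1/36968 + 23981/16075) = √(886513533/594260600) = √5268200640286998/59426060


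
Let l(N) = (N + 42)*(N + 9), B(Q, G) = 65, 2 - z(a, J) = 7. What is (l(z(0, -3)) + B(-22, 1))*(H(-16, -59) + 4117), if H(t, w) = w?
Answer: 864354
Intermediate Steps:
z(a, J) = -5 (z(a, J) = 2 - 1*7 = 2 - 7 = -5)
l(N) = (9 + N)*(42 + N) (l(N) = (42 + N)*(9 + N) = (9 + N)*(42 + N))
(l(z(0, -3)) + B(-22, 1))*(H(-16, -59) + 4117) = ((378 + (-5)² + 51*(-5)) + 65)*(-59 + 4117) = ((378 + 25 - 255) + 65)*4058 = (148 + 65)*4058 = 213*4058 = 864354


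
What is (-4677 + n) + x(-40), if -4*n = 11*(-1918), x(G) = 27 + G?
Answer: 1169/2 ≈ 584.50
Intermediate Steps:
n = 10549/2 (n = -11*(-1918)/4 = -¼*(-21098) = 10549/2 ≈ 5274.5)
(-4677 + n) + x(-40) = (-4677 + 10549/2) + (27 - 40) = 1195/2 - 13 = 1169/2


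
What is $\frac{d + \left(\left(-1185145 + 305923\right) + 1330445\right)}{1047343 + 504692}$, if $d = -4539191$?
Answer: $- \frac{1362656}{517345} \approx -2.6339$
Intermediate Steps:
$\frac{d + \left(\left(-1185145 + 305923\right) + 1330445\right)}{1047343 + 504692} = \frac{-4539191 + \left(\left(-1185145 + 305923\right) + 1330445\right)}{1047343 + 504692} = \frac{-4539191 + \left(-879222 + 1330445\right)}{1552035} = \left(-4539191 + 451223\right) \frac{1}{1552035} = \left(-4087968\right) \frac{1}{1552035} = - \frac{1362656}{517345}$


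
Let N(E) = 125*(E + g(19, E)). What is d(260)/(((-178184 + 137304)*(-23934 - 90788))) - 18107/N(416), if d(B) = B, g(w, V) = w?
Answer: -4245941736301/12750489885000 ≈ -0.33300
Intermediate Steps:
N(E) = 2375 + 125*E (N(E) = 125*(E + 19) = 125*(19 + E) = 2375 + 125*E)
d(260)/(((-178184 + 137304)*(-23934 - 90788))) - 18107/N(416) = 260/(((-178184 + 137304)*(-23934 - 90788))) - 18107/(2375 + 125*416) = 260/((-40880*(-114722))) - 18107/(2375 + 52000) = 260/4689835360 - 18107/54375 = 260*(1/4689835360) - 18107*1/54375 = 13/234491768 - 18107/54375 = -4245941736301/12750489885000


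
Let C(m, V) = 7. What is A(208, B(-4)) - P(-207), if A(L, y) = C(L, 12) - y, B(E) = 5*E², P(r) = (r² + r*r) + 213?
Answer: -85984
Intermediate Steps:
P(r) = 213 + 2*r² (P(r) = (r² + r²) + 213 = 2*r² + 213 = 213 + 2*r²)
A(L, y) = 7 - y
A(208, B(-4)) - P(-207) = (7 - 5*(-4)²) - (213 + 2*(-207)²) = (7 - 5*16) - (213 + 2*42849) = (7 - 1*80) - (213 + 85698) = (7 - 80) - 1*85911 = -73 - 85911 = -85984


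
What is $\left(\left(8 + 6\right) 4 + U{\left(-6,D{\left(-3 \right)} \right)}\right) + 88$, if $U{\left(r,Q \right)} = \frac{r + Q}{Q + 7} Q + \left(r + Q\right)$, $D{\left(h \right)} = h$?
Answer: $\frac{567}{4} \approx 141.75$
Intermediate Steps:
$U{\left(r,Q \right)} = Q + r + \frac{Q \left(Q + r\right)}{7 + Q}$ ($U{\left(r,Q \right)} = \frac{Q + r}{7 + Q} Q + \left(Q + r\right) = \frac{Q \left(Q + r\right)}{7 + Q} + \left(Q + r\right) = Q + r + \frac{Q \left(Q + r\right)}{7 + Q}$)
$\left(\left(8 + 6\right) 4 + U{\left(-6,D{\left(-3 \right)} \right)}\right) + 88 = \left(\left(8 + 6\right) 4 + \frac{2 \left(-3\right)^{2} + 7 \left(-3\right) + 7 \left(-6\right) + 2 \left(-3\right) \left(-6\right)}{7 - 3}\right) + 88 = \left(14 \cdot 4 + \frac{2 \cdot 9 - 21 - 42 + 36}{4}\right) + 88 = \left(56 + \frac{18 - 21 - 42 + 36}{4}\right) + 88 = \left(56 + \frac{1}{4} \left(-9\right)\right) + 88 = \left(56 - \frac{9}{4}\right) + 88 = \frac{215}{4} + 88 = \frac{567}{4}$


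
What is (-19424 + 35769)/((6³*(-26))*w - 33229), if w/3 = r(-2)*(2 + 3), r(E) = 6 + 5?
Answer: -16345/959869 ≈ -0.017028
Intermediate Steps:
r(E) = 11
w = 165 (w = 3*(11*(2 + 3)) = 3*(11*5) = 3*55 = 165)
(-19424 + 35769)/((6³*(-26))*w - 33229) = (-19424 + 35769)/((6³*(-26))*165 - 33229) = 16345/((216*(-26))*165 - 33229) = 16345/(-5616*165 - 33229) = 16345/(-926640 - 33229) = 16345/(-959869) = 16345*(-1/959869) = -16345/959869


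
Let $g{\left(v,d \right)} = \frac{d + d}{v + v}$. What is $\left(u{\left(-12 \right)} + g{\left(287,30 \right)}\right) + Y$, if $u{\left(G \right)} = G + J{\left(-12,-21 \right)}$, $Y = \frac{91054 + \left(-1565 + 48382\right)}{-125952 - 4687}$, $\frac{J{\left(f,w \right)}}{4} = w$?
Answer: $- \frac{3635015535}{37493393} \approx -96.951$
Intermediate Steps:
$g{\left(v,d \right)} = \frac{d}{v}$ ($g{\left(v,d \right)} = \frac{2 d}{2 v} = 2 d \frac{1}{2 v} = \frac{d}{v}$)
$J{\left(f,w \right)} = 4 w$
$Y = - \frac{137871}{130639}$ ($Y = \frac{91054 + 46817}{-130639} = 137871 \left(- \frac{1}{130639}\right) = - \frac{137871}{130639} \approx -1.0554$)
$u{\left(G \right)} = -84 + G$ ($u{\left(G \right)} = G + 4 \left(-21\right) = G - 84 = -84 + G$)
$\left(u{\left(-12 \right)} + g{\left(287,30 \right)}\right) + Y = \left(\left(-84 - 12\right) + \frac{30}{287}\right) - \frac{137871}{130639} = \left(-96 + 30 \cdot \frac{1}{287}\right) - \frac{137871}{130639} = \left(-96 + \frac{30}{287}\right) - \frac{137871}{130639} = - \frac{27522}{287} - \frac{137871}{130639} = - \frac{3635015535}{37493393}$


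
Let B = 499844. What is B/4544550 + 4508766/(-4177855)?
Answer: -1840203677068/1898647094025 ≈ -0.96922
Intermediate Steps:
B/4544550 + 4508766/(-4177855) = 499844/4544550 + 4508766/(-4177855) = 499844*(1/4544550) + 4508766*(-1/4177855) = 249922/2272275 - 4508766/4177855 = -1840203677068/1898647094025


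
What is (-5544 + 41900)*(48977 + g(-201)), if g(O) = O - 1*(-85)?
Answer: 1776390516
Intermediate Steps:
g(O) = 85 + O (g(O) = O + 85 = 85 + O)
(-5544 + 41900)*(48977 + g(-201)) = (-5544 + 41900)*(48977 + (85 - 201)) = 36356*(48977 - 116) = 36356*48861 = 1776390516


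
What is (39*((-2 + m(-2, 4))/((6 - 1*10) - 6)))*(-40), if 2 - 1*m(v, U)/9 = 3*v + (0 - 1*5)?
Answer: 17940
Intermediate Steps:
m(v, U) = 63 - 27*v (m(v, U) = 18 - 9*(3*v + (0 - 1*5)) = 18 - 9*(3*v + (0 - 5)) = 18 - 9*(3*v - 5) = 18 - 9*(-5 + 3*v) = 18 + (45 - 27*v) = 63 - 27*v)
(39*((-2 + m(-2, 4))/((6 - 1*10) - 6)))*(-40) = (39*((-2 + (63 - 27*(-2)))/((6 - 1*10) - 6)))*(-40) = (39*((-2 + (63 + 54))/((6 - 10) - 6)))*(-40) = (39*((-2 + 117)/(-4 - 6)))*(-40) = (39*(115/(-10)))*(-40) = (39*(115*(-1/10)))*(-40) = (39*(-23/2))*(-40) = -897/2*(-40) = 17940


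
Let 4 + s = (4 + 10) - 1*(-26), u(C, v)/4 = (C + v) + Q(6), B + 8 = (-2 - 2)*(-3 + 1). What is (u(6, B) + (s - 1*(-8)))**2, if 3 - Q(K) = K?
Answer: 3136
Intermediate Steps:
Q(K) = 3 - K
B = 0 (B = -8 + (-2 - 2)*(-3 + 1) = -8 - 4*(-2) = -8 + 8 = 0)
u(C, v) = -12 + 4*C + 4*v (u(C, v) = 4*((C + v) + (3 - 1*6)) = 4*((C + v) + (3 - 6)) = 4*((C + v) - 3) = 4*(-3 + C + v) = -12 + 4*C + 4*v)
s = 36 (s = -4 + ((4 + 10) - 1*(-26)) = -4 + (14 + 26) = -4 + 40 = 36)
(u(6, B) + (s - 1*(-8)))**2 = ((-12 + 4*6 + 4*0) + (36 - 1*(-8)))**2 = ((-12 + 24 + 0) + (36 + 8))**2 = (12 + 44)**2 = 56**2 = 3136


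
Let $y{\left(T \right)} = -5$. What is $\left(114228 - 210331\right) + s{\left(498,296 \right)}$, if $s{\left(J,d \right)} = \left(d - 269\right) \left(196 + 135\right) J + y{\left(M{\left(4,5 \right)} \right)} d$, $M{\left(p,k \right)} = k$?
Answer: $4353043$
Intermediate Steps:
$s{\left(J,d \right)} = - 5 d + J \left(-89039 + 331 d\right)$ ($s{\left(J,d \right)} = \left(d - 269\right) \left(196 + 135\right) J - 5 d = \left(-269 + d\right) 331 J - 5 d = \left(-89039 + 331 d\right) J - 5 d = J \left(-89039 + 331 d\right) - 5 d = - 5 d + J \left(-89039 + 331 d\right)$)
$\left(114228 - 210331\right) + s{\left(498,296 \right)} = \left(114228 - 210331\right) - \left(44342902 - 48792048\right) = -96103 - -4449146 = -96103 + 4449146 = 4353043$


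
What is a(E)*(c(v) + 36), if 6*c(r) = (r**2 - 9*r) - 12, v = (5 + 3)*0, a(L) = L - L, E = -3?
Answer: 0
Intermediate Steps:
a(L) = 0
v = 0 (v = 8*0 = 0)
c(r) = -2 - 3*r/2 + r**2/6 (c(r) = ((r**2 - 9*r) - 12)/6 = (-12 + r**2 - 9*r)/6 = -2 - 3*r/2 + r**2/6)
a(E)*(c(v) + 36) = 0*((-2 - 3/2*0 + (1/6)*0**2) + 36) = 0*((-2 + 0 + (1/6)*0) + 36) = 0*((-2 + 0 + 0) + 36) = 0*(-2 + 36) = 0*34 = 0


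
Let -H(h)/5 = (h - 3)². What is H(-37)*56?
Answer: -448000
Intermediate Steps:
H(h) = -5*(-3 + h)² (H(h) = -5*(h - 3)² = -5*(-3 + h)²)
H(-37)*56 = -5*(-3 - 37)²*56 = -5*(-40)²*56 = -5*1600*56 = -8000*56 = -448000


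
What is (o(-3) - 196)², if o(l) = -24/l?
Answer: 35344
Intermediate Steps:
(o(-3) - 196)² = (-24/(-3) - 196)² = (-24*(-⅓) - 196)² = (8 - 196)² = (-188)² = 35344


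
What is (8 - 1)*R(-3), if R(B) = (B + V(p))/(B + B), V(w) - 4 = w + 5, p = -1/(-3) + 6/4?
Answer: -329/36 ≈ -9.1389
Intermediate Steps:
p = 11/6 (p = -1*(-⅓) + 6*(¼) = ⅓ + 3/2 = 11/6 ≈ 1.8333)
V(w) = 9 + w (V(w) = 4 + (w + 5) = 4 + (5 + w) = 9 + w)
R(B) = (65/6 + B)/(2*B) (R(B) = (B + (9 + 11/6))/(B + B) = (B + 65/6)/((2*B)) = (65/6 + B)*(1/(2*B)) = (65/6 + B)/(2*B))
(8 - 1)*R(-3) = (8 - 1)*((1/12)*(65 + 6*(-3))/(-3)) = 7*((1/12)*(-⅓)*(65 - 18)) = 7*((1/12)*(-⅓)*47) = 7*(-47/36) = -329/36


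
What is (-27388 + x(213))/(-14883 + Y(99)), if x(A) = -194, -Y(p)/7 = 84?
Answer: 9194/5157 ≈ 1.7828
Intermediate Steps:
Y(p) = -588 (Y(p) = -7*84 = -588)
(-27388 + x(213))/(-14883 + Y(99)) = (-27388 - 194)/(-14883 - 588) = -27582/(-15471) = -27582*(-1/15471) = 9194/5157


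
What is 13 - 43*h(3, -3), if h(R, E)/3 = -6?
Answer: 787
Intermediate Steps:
h(R, E) = -18 (h(R, E) = 3*(-6) = -18)
13 - 43*h(3, -3) = 13 - 43*(-18) = 13 + 774 = 787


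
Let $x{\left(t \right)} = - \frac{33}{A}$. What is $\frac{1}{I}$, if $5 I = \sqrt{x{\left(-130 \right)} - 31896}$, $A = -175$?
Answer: $- \frac{25 i \sqrt{39072369}}{5581767} \approx - 0.027996 i$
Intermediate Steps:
$x{\left(t \right)} = \frac{33}{175}$ ($x{\left(t \right)} = - \frac{33}{-175} = \left(-33\right) \left(- \frac{1}{175}\right) = \frac{33}{175}$)
$I = \frac{i \sqrt{39072369}}{175}$ ($I = \frac{\sqrt{\frac{33}{175} - 31896}}{5} = \frac{\sqrt{- \frac{5581767}{175}}}{5} = \frac{\frac{1}{35} i \sqrt{39072369}}{5} = \frac{i \sqrt{39072369}}{175} \approx 35.719 i$)
$\frac{1}{I} = \frac{1}{\frac{1}{175} i \sqrt{39072369}} = - \frac{25 i \sqrt{39072369}}{5581767}$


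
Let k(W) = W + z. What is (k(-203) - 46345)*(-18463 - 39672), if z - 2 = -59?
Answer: 2709381675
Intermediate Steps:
z = -57 (z = 2 - 59 = -57)
k(W) = -57 + W (k(W) = W - 57 = -57 + W)
(k(-203) - 46345)*(-18463 - 39672) = ((-57 - 203) - 46345)*(-18463 - 39672) = (-260 - 46345)*(-58135) = -46605*(-58135) = 2709381675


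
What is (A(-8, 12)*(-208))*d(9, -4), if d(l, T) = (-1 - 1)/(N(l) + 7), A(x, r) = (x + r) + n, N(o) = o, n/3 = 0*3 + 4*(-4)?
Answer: -1144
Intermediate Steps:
n = -48 (n = 3*(0*3 + 4*(-4)) = 3*(0 - 16) = 3*(-16) = -48)
A(x, r) = -48 + r + x (A(x, r) = (x + r) - 48 = (r + x) - 48 = -48 + r + x)
d(l, T) = -2/(7 + l) (d(l, T) = (-1 - 1)/(l + 7) = -2/(7 + l))
(A(-8, 12)*(-208))*d(9, -4) = ((-48 + 12 - 8)*(-208))*(-2/(7 + 9)) = (-44*(-208))*(-2/16) = 9152*(-2*1/16) = 9152*(-⅛) = -1144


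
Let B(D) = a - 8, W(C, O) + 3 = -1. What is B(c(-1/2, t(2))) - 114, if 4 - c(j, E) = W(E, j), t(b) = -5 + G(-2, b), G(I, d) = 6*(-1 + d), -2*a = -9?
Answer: -235/2 ≈ -117.50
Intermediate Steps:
a = 9/2 (a = -½*(-9) = 9/2 ≈ 4.5000)
G(I, d) = -6 + 6*d
t(b) = -11 + 6*b (t(b) = -5 + (-6 + 6*b) = -11 + 6*b)
W(C, O) = -4 (W(C, O) = -3 - 1 = -4)
c(j, E) = 8 (c(j, E) = 4 - 1*(-4) = 4 + 4 = 8)
B(D) = -7/2 (B(D) = 9/2 - 8 = -7/2)
B(c(-1/2, t(2))) - 114 = -7/2 - 114 = -235/2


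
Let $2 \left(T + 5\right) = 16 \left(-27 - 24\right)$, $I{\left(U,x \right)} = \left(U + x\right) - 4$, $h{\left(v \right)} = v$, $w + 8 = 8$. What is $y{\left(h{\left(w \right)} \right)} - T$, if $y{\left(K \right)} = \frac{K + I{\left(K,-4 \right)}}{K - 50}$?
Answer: $\frac{10329}{25} \approx 413.16$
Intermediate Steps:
$w = 0$ ($w = -8 + 8 = 0$)
$I{\left(U,x \right)} = -4 + U + x$
$y{\left(K \right)} = \frac{-8 + 2 K}{-50 + K}$ ($y{\left(K \right)} = \frac{K - \left(8 - K\right)}{K - 50} = \frac{K + \left(-8 + K\right)}{-50 + K} = \frac{-8 + 2 K}{-50 + K}$)
$T = -413$ ($T = -5 + \frac{16 \left(-27 - 24\right)}{2} = -5 + \frac{16 \left(-51\right)}{2} = -5 + \frac{1}{2} \left(-816\right) = -5 - 408 = -413$)
$y{\left(h{\left(w \right)} \right)} - T = \frac{2 \left(-4 + 0\right)}{-50 + 0} - -413 = 2 \frac{1}{-50} \left(-4\right) + 413 = 2 \left(- \frac{1}{50}\right) \left(-4\right) + 413 = \frac{4}{25} + 413 = \frac{10329}{25}$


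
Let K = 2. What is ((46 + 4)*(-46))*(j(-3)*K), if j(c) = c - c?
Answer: 0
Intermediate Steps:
j(c) = 0
((46 + 4)*(-46))*(j(-3)*K) = ((46 + 4)*(-46))*(0*2) = (50*(-46))*0 = -2300*0 = 0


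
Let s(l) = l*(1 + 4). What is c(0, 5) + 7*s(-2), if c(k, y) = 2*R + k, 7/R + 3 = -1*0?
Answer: -224/3 ≈ -74.667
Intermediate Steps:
R = -7/3 (R = 7/(-3 - 1*0) = 7/(-3 + 0) = 7/(-3) = 7*(-1/3) = -7/3 ≈ -2.3333)
s(l) = 5*l (s(l) = l*5 = 5*l)
c(k, y) = -14/3 + k (c(k, y) = 2*(-7/3) + k = -14/3 + k)
c(0, 5) + 7*s(-2) = (-14/3 + 0) + 7*(5*(-2)) = -14/3 + 7*(-10) = -14/3 - 70 = -224/3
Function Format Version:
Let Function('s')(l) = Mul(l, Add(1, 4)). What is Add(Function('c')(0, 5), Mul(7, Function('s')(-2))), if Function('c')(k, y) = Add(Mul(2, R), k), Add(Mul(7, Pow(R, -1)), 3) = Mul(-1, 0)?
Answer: Rational(-224, 3) ≈ -74.667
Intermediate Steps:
R = Rational(-7, 3) (R = Mul(7, Pow(Add(-3, Mul(-1, 0)), -1)) = Mul(7, Pow(Add(-3, 0), -1)) = Mul(7, Pow(-3, -1)) = Mul(7, Rational(-1, 3)) = Rational(-7, 3) ≈ -2.3333)
Function('s')(l) = Mul(5, l) (Function('s')(l) = Mul(l, 5) = Mul(5, l))
Function('c')(k, y) = Add(Rational(-14, 3), k) (Function('c')(k, y) = Add(Mul(2, Rational(-7, 3)), k) = Add(Rational(-14, 3), k))
Add(Function('c')(0, 5), Mul(7, Function('s')(-2))) = Add(Add(Rational(-14, 3), 0), Mul(7, Mul(5, -2))) = Add(Rational(-14, 3), Mul(7, -10)) = Add(Rational(-14, 3), -70) = Rational(-224, 3)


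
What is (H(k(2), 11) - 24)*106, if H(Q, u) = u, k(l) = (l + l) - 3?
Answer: -1378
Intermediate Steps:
k(l) = -3 + 2*l (k(l) = 2*l - 3 = -3 + 2*l)
(H(k(2), 11) - 24)*106 = (11 - 24)*106 = -13*106 = -1378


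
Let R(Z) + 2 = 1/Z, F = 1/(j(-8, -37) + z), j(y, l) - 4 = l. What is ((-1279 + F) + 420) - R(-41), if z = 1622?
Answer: -55831063/65149 ≈ -856.97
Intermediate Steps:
j(y, l) = 4 + l
F = 1/1589 (F = 1/((4 - 37) + 1622) = 1/(-33 + 1622) = 1/1589 ≈ 0.00062933)
R(Z) = -2 + 1/Z
((-1279 + F) + 420) - R(-41) = ((-1279 + 1/1589) + 420) - (-2 + 1/(-41)) = (-2032330/1589 + 420) - (-2 - 1/41) = -1364950/1589 - 1*(-83/41) = -1364950/1589 + 83/41 = -55831063/65149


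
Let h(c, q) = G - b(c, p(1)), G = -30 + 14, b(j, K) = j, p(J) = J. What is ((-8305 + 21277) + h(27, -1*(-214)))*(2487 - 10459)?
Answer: -103069988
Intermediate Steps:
G = -16
h(c, q) = -16 - c
((-8305 + 21277) + h(27, -1*(-214)))*(2487 - 10459) = ((-8305 + 21277) + (-16 - 1*27))*(2487 - 10459) = (12972 + (-16 - 27))*(-7972) = (12972 - 43)*(-7972) = 12929*(-7972) = -103069988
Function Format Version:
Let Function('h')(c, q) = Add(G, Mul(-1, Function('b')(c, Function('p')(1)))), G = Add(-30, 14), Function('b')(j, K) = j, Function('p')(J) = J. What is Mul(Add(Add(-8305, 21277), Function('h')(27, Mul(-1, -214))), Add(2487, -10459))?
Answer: -103069988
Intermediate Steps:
G = -16
Function('h')(c, q) = Add(-16, Mul(-1, c))
Mul(Add(Add(-8305, 21277), Function('h')(27, Mul(-1, -214))), Add(2487, -10459)) = Mul(Add(Add(-8305, 21277), Add(-16, Mul(-1, 27))), Add(2487, -10459)) = Mul(Add(12972, Add(-16, -27)), -7972) = Mul(Add(12972, -43), -7972) = Mul(12929, -7972) = -103069988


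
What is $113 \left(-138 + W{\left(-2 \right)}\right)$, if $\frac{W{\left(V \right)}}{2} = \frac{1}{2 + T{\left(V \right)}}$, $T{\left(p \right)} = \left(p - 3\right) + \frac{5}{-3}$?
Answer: $- \frac{109497}{7} \approx -15642.0$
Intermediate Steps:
$T{\left(p \right)} = - \frac{14}{3} + p$ ($T{\left(p \right)} = \left(-3 + p\right) + 5 \left(- \frac{1}{3}\right) = \left(-3 + p\right) - \frac{5}{3} = - \frac{14}{3} + p$)
$W{\left(V \right)} = \frac{2}{- \frac{8}{3} + V}$ ($W{\left(V \right)} = \frac{2}{2 + \left(- \frac{14}{3} + V\right)} = \frac{2}{- \frac{8}{3} + V}$)
$113 \left(-138 + W{\left(-2 \right)}\right) = 113 \left(-138 + \frac{6}{-8 + 3 \left(-2\right)}\right) = 113 \left(-138 + \frac{6}{-8 - 6}\right) = 113 \left(-138 + \frac{6}{-14}\right) = 113 \left(-138 + 6 \left(- \frac{1}{14}\right)\right) = 113 \left(-138 - \frac{3}{7}\right) = 113 \left(- \frac{969}{7}\right) = - \frac{109497}{7}$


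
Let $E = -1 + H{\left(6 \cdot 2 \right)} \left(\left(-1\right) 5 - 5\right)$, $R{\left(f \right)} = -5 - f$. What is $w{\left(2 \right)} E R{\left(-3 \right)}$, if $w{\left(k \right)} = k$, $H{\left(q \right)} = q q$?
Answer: $5764$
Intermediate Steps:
$H{\left(q \right)} = q^{2}$
$E = -1441$ ($E = -1 + \left(6 \cdot 2\right)^{2} \left(\left(-1\right) 5 - 5\right) = -1 + 12^{2} \left(-5 - 5\right) = -1 + 144 \left(-10\right) = -1 - 1440 = -1441$)
$w{\left(2 \right)} E R{\left(-3 \right)} = 2 \left(-1441\right) \left(-5 - -3\right) = - 2882 \left(-5 + 3\right) = \left(-2882\right) \left(-2\right) = 5764$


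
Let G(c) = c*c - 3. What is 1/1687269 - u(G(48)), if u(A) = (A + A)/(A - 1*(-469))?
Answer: -3882404584/2336867565 ≈ -1.6614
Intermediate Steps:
G(c) = -3 + c² (G(c) = c² - 3 = -3 + c²)
u(A) = 2*A/(469 + A) (u(A) = (2*A)/(A + 469) = (2*A)/(469 + A) = 2*A/(469 + A))
1/1687269 - u(G(48)) = 1/1687269 - 2*(-3 + 48²)/(469 + (-3 + 48²)) = 1/1687269 - 2*(-3 + 2304)/(469 + (-3 + 2304)) = 1/1687269 - 2*2301/(469 + 2301) = 1/1687269 - 2*2301/2770 = 1/1687269 - 1*2301/1385 = 1/1687269 - 2301/1385 = -3882404584/2336867565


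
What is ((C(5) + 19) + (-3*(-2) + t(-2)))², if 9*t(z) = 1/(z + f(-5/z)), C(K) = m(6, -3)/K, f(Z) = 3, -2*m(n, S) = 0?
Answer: 51076/81 ≈ 630.57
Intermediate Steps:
m(n, S) = 0 (m(n, S) = -½*0 = 0)
C(K) = 0 (C(K) = 0/K = 0)
t(z) = 1/(9*(3 + z)) (t(z) = 1/(9*(z + 3)) = 1/(9*(3 + z)))
((C(5) + 19) + (-3*(-2) + t(-2)))² = ((0 + 19) + (-3*(-2) + 1/(9*(3 - 2))))² = (19 + (6 + (⅑)/1))² = (19 + (6 + (⅑)*1))² = (19 + (6 + ⅑))² = (19 + 55/9)² = (226/9)² = 51076/81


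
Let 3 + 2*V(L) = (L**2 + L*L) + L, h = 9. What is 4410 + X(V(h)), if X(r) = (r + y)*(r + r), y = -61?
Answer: 8274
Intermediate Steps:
V(L) = -3/2 + L**2 + L/2 (V(L) = -3/2 + ((L**2 + L*L) + L)/2 = -3/2 + ((L**2 + L**2) + L)/2 = -3/2 + (2*L**2 + L)/2 = -3/2 + (L + 2*L**2)/2 = -3/2 + (L**2 + L/2) = -3/2 + L**2 + L/2)
X(r) = 2*r*(-61 + r) (X(r) = (r - 61)*(r + r) = (-61 + r)*(2*r) = 2*r*(-61 + r))
4410 + X(V(h)) = 4410 + 2*(-3/2 + 9**2 + (1/2)*9)*(-61 + (-3/2 + 9**2 + (1/2)*9)) = 4410 + 2*(-3/2 + 81 + 9/2)*(-61 + (-3/2 + 81 + 9/2)) = 4410 + 2*84*(-61 + 84) = 4410 + 2*84*23 = 4410 + 3864 = 8274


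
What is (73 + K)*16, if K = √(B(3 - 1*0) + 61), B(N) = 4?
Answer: 1168 + 16*√65 ≈ 1297.0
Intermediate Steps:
K = √65 (K = √(4 + 61) = √65 ≈ 8.0623)
(73 + K)*16 = (73 + √65)*16 = 1168 + 16*√65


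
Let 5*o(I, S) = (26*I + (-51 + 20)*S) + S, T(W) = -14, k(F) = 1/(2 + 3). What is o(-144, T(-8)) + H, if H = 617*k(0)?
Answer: -2707/5 ≈ -541.40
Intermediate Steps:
k(F) = ⅕ (k(F) = 1/5 = ⅕)
H = 617/5 (H = 617*(⅕) = 617/5 ≈ 123.40)
o(I, S) = -6*S + 26*I/5 (o(I, S) = ((26*I + (-51 + 20)*S) + S)/5 = ((26*I - 31*S) + S)/5 = ((-31*S + 26*I) + S)/5 = (-30*S + 26*I)/5 = -6*S + 26*I/5)
o(-144, T(-8)) + H = (-6*(-14) + (26/5)*(-144)) + 617/5 = (84 - 3744/5) + 617/5 = -3324/5 + 617/5 = -2707/5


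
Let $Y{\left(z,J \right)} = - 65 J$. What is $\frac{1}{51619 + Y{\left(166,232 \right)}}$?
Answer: $\frac{1}{36539} \approx 2.7368 \cdot 10^{-5}$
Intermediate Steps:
$\frac{1}{51619 + Y{\left(166,232 \right)}} = \frac{1}{51619 - 15080} = \frac{1}{36539}$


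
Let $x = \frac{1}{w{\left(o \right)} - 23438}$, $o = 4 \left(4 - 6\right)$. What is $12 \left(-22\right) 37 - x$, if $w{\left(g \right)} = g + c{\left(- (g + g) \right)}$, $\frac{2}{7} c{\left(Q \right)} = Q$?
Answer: $- \frac{228473519}{23390} \approx -9768.0$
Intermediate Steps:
$o = -8$ ($o = 4 \left(-2\right) = -8$)
$c{\left(Q \right)} = \frac{7 Q}{2}$
$w{\left(g \right)} = - 6 g$ ($w{\left(g \right)} = g + \frac{7 \left(- (g + g)\right)}{2} = g + \frac{7 \left(- 2 g\right)}{2} = g - 7 g = - 6 g$)
$x = - \frac{1}{23390}$ ($x = \frac{1}{\left(-6\right) \left(-8\right) - 23438} = \frac{1}{48 - 23438} = \frac{1}{-23390} = - \frac{1}{23390} \approx -4.2753 \cdot 10^{-5}$)
$12 \left(-22\right) 37 - x = 12 \left(-22\right) 37 - - \frac{1}{23390} = \left(-264\right) 37 + \frac{1}{23390} = -9768 + \frac{1}{23390} = - \frac{228473519}{23390}$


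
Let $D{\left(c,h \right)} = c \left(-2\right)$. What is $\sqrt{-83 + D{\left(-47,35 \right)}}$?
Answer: $\sqrt{11} \approx 3.3166$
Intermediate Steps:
$D{\left(c,h \right)} = - 2 c$
$\sqrt{-83 + D{\left(-47,35 \right)}} = \sqrt{-83 - -94} = \sqrt{-83 + 94} = \sqrt{11}$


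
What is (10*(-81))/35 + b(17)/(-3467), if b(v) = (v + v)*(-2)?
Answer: -561178/24269 ≈ -23.123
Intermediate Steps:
b(v) = -4*v (b(v) = (2*v)*(-2) = -4*v)
(10*(-81))/35 + b(17)/(-3467) = (10*(-81))/35 - 4*17/(-3467) = -810*1/35 - 68*(-1/3467) = -162/7 + 68/3467 = -561178/24269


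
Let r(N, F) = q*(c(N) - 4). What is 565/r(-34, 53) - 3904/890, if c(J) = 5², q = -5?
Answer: -91277/9345 ≈ -9.7675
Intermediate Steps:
c(J) = 25
r(N, F) = -105 (r(N, F) = -5*(25 - 4) = -5*21 = -105)
565/r(-34, 53) - 3904/890 = 565/(-105) - 3904/890 = 565*(-1/105) - 3904*1/890 = -113/21 - 1952/445 = -91277/9345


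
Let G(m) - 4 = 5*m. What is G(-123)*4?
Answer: -2444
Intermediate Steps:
G(m) = 4 + 5*m
G(-123)*4 = (4 + 5*(-123))*4 = (4 - 615)*4 = -611*4 = -2444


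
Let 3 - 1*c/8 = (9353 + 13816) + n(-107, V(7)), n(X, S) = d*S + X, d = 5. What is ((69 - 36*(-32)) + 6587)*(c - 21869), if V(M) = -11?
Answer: -1607675008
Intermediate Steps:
n(X, S) = X + 5*S (n(X, S) = 5*S + X = X + 5*S)
c = -184032 (c = 24 - 8*((9353 + 13816) + (-107 + 5*(-11))) = 24 - 8*(23169 + (-107 - 55)) = 24 - 8*(23169 - 162) = 24 - 8*23007 = 24 - 184056 = -184032)
((69 - 36*(-32)) + 6587)*(c - 21869) = ((69 - 36*(-32)) + 6587)*(-184032 - 21869) = ((69 + 1152) + 6587)*(-205901) = (1221 + 6587)*(-205901) = 7808*(-205901) = -1607675008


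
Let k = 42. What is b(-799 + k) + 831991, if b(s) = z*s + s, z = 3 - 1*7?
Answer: 834262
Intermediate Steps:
z = -4 (z = 3 - 7 = -4)
b(s) = -3*s (b(s) = -4*s + s = -3*s)
b(-799 + k) + 831991 = -3*(-799 + 42) + 831991 = -3*(-757) + 831991 = 2271 + 831991 = 834262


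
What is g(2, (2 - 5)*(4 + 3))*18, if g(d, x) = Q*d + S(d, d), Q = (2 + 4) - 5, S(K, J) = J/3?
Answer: 48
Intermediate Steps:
S(K, J) = J/3 (S(K, J) = J*(1/3) = J/3)
Q = 1 (Q = 6 - 5 = 1)
g(d, x) = 4*d/3 (g(d, x) = 1*d + d/3 = d + d/3 = 4*d/3)
g(2, (2 - 5)*(4 + 3))*18 = ((4/3)*2)*18 = (8/3)*18 = 48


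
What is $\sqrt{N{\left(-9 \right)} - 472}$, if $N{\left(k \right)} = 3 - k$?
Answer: $2 i \sqrt{115} \approx 21.448 i$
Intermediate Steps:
$\sqrt{N{\left(-9 \right)} - 472} = \sqrt{\left(3 - -9\right) - 472} = \sqrt{\left(3 + 9\right) - 472} = \sqrt{12 - 472} = \sqrt{-460} = 2 i \sqrt{115}$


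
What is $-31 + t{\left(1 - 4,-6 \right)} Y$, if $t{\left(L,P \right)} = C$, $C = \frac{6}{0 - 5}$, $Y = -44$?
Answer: $\frac{109}{5} \approx 21.8$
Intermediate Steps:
$C = - \frac{6}{5}$ ($C = \frac{6}{-5} = 6 \left(- \frac{1}{5}\right) = - \frac{6}{5} \approx -1.2$)
$t{\left(L,P \right)} = - \frac{6}{5}$
$-31 + t{\left(1 - 4,-6 \right)} Y = -31 - - \frac{264}{5} = -31 + \frac{264}{5} = \frac{109}{5}$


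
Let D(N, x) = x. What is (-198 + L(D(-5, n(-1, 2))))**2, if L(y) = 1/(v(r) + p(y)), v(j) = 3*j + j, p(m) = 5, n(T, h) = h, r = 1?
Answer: 3171961/81 ≈ 39160.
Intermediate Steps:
v(j) = 4*j
L(y) = 1/9 (L(y) = 1/(4*1 + 5) = 1/(4 + 5) = 1/9)
(-198 + L(D(-5, n(-1, 2))))**2 = (-198 + 1/9)**2 = (-1781/9)**2 = 3171961/81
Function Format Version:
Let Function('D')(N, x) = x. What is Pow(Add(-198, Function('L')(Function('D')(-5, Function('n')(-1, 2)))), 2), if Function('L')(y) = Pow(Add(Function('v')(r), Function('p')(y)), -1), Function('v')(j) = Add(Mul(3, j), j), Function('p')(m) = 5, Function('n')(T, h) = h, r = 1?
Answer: Rational(3171961, 81) ≈ 39160.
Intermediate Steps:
Function('v')(j) = Mul(4, j)
Function('L')(y) = Rational(1, 9) (Function('L')(y) = Pow(Add(Mul(4, 1), 5), -1) = Pow(Add(4, 5), -1) = Pow(9, -1) = Rational(1, 9))
Pow(Add(-198, Function('L')(Function('D')(-5, Function('n')(-1, 2)))), 2) = Pow(Add(-198, Rational(1, 9)), 2) = Pow(Rational(-1781, 9), 2) = Rational(3171961, 81)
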